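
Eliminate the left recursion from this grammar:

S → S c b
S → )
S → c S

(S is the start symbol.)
S → ) S'
S → c S S'
S' → c b S'
S' → ε

S is directly left-recursive. The standard transformation for
  A → A α₁ | ... | A α_m | β₁ | ... | β_n
is
  A  → β₁ A' | ... | β_n A'
  A' → α₁ A' | ... | α_m A' | ε

S → ) becomes S → ) S'
S → c S becomes S → c S S'
S → S c b becomes S' → c b S'
Add S' → ε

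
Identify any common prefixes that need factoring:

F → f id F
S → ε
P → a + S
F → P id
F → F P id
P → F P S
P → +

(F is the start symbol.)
No, left-factoring is not needed

Left-factoring is needed when two productions for the same non-terminal
share a common prefix on the right-hand side.

Productions for F:
  F → f id F
  F → P id
  F → F P id
Productions for P:
  P → a + S
  P → F P S
  P → +

No common prefixes found.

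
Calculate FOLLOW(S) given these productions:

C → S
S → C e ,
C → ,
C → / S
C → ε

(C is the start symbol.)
In C → S: S is at the end, add FOLLOW(C)
In C → / S: S is at the end, add FOLLOW(C)

The FOLLOW sets referred to above (computed the same way, to a fixed point):
  FOLLOW(C) = { $, 'e' }

Taking the union: FOLLOW(S) = { $, 'e' }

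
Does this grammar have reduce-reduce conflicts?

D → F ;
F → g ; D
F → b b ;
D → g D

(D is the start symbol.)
No reduce-reduce conflicts

A reduce-reduce conflict occurs when an LR(0) state has two complete items [A → α .] and [B → β .] — both call for a reduction, and with no lookahead the parser cannot choose between them.

Augment with D' → D and build the canonical LR(0) collection (I0 = CLOSURE({[D' → . D]}), then GOTO on every symbol after a dot until no new states appear). It has 11 states:
  I0: { [D → . F ;], [D → . g D], [D' → . D], [F → . b b ;], [F → . g ; D] }  — shift
  I1: { [D' → D .] }  — accept
  I2: { [D → F . ;] }  — shift
  I3: { [F → b . b ;] }  — shift
  I4: { [D → . F ;], [D → . g D], [D → g . D], [F → . b b ;], [F → . g ; D], [F → g . ; D] }  — shift
  I5: { [D → . F ;], [D → . g D], [F → . b b ;], [F → . g ; D], [F → g ; . D] }  — shift
  I6: { [D → g D .] }  — reduce
  I7: { [F → g ; D .] }  — reduce
  I8: { [F → b b . ;] }  — shift
  I9: { [F → b b ; .] }  — reduce
  I10: { [D → F ; .] }  — reduce

No state contains more than one complete item.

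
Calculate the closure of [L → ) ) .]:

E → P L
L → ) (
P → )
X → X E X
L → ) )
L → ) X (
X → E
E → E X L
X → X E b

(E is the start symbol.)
To compute CLOSURE, for each item [A → α.Bβ] where B is a non-terminal, add [B → .γ] for all productions B → γ; repeat for the newly added items until nothing changes.

Start with: [L → ) ) .]
The dot is at the end, so nothing is added.

CLOSURE = { [L → ) ) .] }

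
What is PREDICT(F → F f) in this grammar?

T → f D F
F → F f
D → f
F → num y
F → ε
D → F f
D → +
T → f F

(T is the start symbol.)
{ 'f', 'num' }

PREDICT(F → F f) = (FIRST(RHS) \ {ε}) ∪ (FOLLOW(F) if ε ∈ FIRST(RHS), i.e. RHS ⇒* ε)
FIRST(F) = { 'f', 'num', ε }
FIRST(F f) = { 'f', 'num' }
ε ∉ FIRST(F f), so FOLLOW(F) is not added.
PREDICT(F → F f) = { 'f', 'num' }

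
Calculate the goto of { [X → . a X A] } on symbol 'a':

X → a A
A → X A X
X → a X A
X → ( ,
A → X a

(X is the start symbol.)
GOTO(I, 'a') = CLOSURE({ [A → αX.β] : [A → α.Xβ] ∈ I, X = 'a' })

Items with dot before 'a', with the dot advanced:
  [X → . a X A] → [X → a . X A]
Closure of the advanced items:
  [X → a . X A] has the dot before X: add [X → . a A], [X → . a X A], [X → . ( ,]

GOTO = { [X → . ( ,], [X → . a A], [X → . a X A], [X → a . X A] }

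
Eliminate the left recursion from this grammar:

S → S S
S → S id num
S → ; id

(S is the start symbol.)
S → ; id S'
S' → S S'
S' → id num S'
S' → ε

S is directly left-recursive. The standard transformation for
  A → A α₁ | ... | A α_m | β₁ | ... | β_n
is
  A  → β₁ A' | ... | β_n A'
  A' → α₁ A' | ... | α_m A' | ε

S → ; id becomes S → ; id S'
S → S S becomes S' → S S'
S → S id num becomes S' → id num S'
Add S' → ε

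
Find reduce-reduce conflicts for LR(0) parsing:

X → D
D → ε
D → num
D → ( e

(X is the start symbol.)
No reduce-reduce conflicts

Augment with X' → X and build the canonical LR(0) collection (I0 = CLOSURE({[X' → . X]}), then GOTO on every symbol after a dot until no new states appear). It has 6 states:
  I0: { [D → . ( e], [D → . num], [D → .], [X → . D], [X' → . X] }  — shift, reduce
  I1: { [D → ( . e] }  — shift
  I2: { [X → D .] }  — reduce
  I3: { [X' → X .] }  — accept
  I4: { [D → num .] }  — reduce
  I5: { [D → ( e .] }  — reduce

No state contains more than one complete item.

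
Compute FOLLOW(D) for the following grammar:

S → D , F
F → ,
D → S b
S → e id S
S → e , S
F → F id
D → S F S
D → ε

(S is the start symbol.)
{ ',' }

In S → D , F: D is followed by ',' F, add FIRST(',' F) \ {ε} = { ',' }

Taking the union: FOLLOW(D) = { ',' }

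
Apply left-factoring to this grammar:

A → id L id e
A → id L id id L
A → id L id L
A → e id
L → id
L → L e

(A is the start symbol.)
A → id L id A'
A' → e
A' → id L
A' → L
A → e id
L → id
L → L e

Left-factoring transforms A → αβ₁ | αβ₂ into A → αA' and A' → β₁ | β₂
(α is the longest common prefix among the alternatives). Repeat until
no nonterminal has two alternatives with a common prefix.

Round 1: A has alternatives sharing prefix 'id L id'. Introduce A': A → id L id A'
  Add: A' → e
  Add: A' → id L
  Add: A' → L

No remaining common prefixes — done.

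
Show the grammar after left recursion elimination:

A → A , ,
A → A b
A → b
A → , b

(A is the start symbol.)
A is directly left-recursive. The standard transformation for
  A → A α₁ | ... | A α_m | β₁ | ... | β_n
is
  A  → β₁ A' | ... | β_n A'
  A' → α₁ A' | ... | α_m A' | ε

A → b becomes A → b A'
A → , b becomes A → , b A'
A → A , , becomes A' → , , A'
A → A b becomes A' → b A'
Add A' → ε

Resulting grammar:
A → b A'
A → , b A'
A' → , , A'
A' → b A'
A' → ε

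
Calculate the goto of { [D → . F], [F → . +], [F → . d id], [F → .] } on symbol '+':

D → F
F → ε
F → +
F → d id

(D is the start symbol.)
GOTO(I, '+') = CLOSURE({ [A → αX.β] : [A → α.Xβ] ∈ I, X = '+' })

Items with dot before '+', with the dot advanced:
  [F → . +] → [F → + .]
Closure adds nothing (no advanced item has the dot before a non-terminal).

GOTO = { [F → + .] }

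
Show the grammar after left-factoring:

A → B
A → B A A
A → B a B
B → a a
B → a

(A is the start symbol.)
A → B A'
A' → ε
A' → A A
A' → a B
B → a B'
B' → a
B' → ε

Left-factoring transforms A → αβ₁ | αβ₂ into A → αA' and A' → β₁ | β₂
(α is the longest common prefix among the alternatives). Repeat until
no nonterminal has two alternatives with a common prefix.

Round 1: A has alternatives sharing prefix 'B'. Introduce A': A → B A'
  Add: A' → ε
  Add: A' → A A
  Add: A' → a B

Round 2: B has alternatives sharing prefix 'a'. Introduce B': B → a B'
  Add: B' → a
  Add: B' → ε

No remaining common prefixes — done.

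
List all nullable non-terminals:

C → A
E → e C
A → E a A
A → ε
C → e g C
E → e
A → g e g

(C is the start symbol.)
{ 'A', 'C' }

A non-terminal is nullable if it can derive ε (the empty string): either it has an ε-production, or it has a production whose right-hand side consists entirely of nullable non-terminals.

ε-productions: A → ε
So A is immediately nullable.
C → A: every symbol on the right is nullable, so C is nullable too.
No further non-terminal can be added: every production for the remaining non-terminals contains a terminal or a non-nullable non-terminal.
Nullable = { 'A', 'C' }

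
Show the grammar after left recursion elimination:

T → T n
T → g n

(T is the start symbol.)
T is directly left-recursive. The standard transformation for
  A → A α₁ | ... | A α_m | β₁ | ... | β_n
is
  A  → β₁ A' | ... | β_n A'
  A' → α₁ A' | ... | α_m A' | ε

T → g n becomes T → g n T'
T → T n becomes T' → n T'
Add T' → ε

Resulting grammar:
T → g n T'
T' → n T'
T' → ε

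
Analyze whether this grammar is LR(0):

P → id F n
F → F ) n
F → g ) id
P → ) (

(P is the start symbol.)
Yes, the grammar is LR(0)

A grammar is LR(0) if no state in the canonical LR(0) collection has:
  - both a shift item (dot before a terminal) and a complete item (shift-reduce conflict), or
  - two or more complete items (reduce-reduce conflict; the accept item [P' → P .] counts as a complete item here).

Augment with P' → P and build the canonical LR(0) collection (I0 = CLOSURE({[P' → . P]}), then GOTO on every symbol after a dot until no new states appear). It has 12 states:
  I0: { [P → . ) (], [P → . id F n], [P' → . P] }  — shift
  I1: { [P → ) . (] }  — shift
  I2: { [P' → P .] }  — accept
  I3: { [F → . F ) n], [F → . g ) id], [P → id . F n] }  — shift
  I4: { [F → F . ) n], [P → id F . n] }  — shift
  I5: { [F → g . ) id] }  — shift
  I6: { [F → g ) . id] }  — shift
  I7: { [F → g ) id .] }  — reduce
  I8: { [F → F ) . n] }  — shift
  I9: { [P → id F n .] }  — reduce
  I10: { [F → F ) n .] }  — reduce
  I11: { [P → ) ( .] }  — reduce

Every state is either a pure shift/goto state or contains exactly one complete item and nothing to shift — no conflicts. The grammar is LR(0).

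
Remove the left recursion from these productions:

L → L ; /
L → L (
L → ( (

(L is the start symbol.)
L → ( ( L'
L' → ; / L'
L' → ( L'
L' → ε

L is directly left-recursive. The standard transformation for
  A → A α₁ | ... | A α_m | β₁ | ... | β_n
is
  A  → β₁ A' | ... | β_n A'
  A' → α₁ A' | ... | α_m A' | ε

L → ( ( becomes L → ( ( L'
L → L ; / becomes L' → ; / L'
L → L ( becomes L' → ( L'
Add L' → ε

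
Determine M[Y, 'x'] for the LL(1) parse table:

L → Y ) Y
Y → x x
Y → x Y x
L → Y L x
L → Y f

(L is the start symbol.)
Y → x x, Y → x Y x

To find M[Y, 'x'], we find productions for Y where 'x' is in the predict set (PREDICT(N → α) = (FIRST(α) \ {ε}) ∪ (FOLLOW(N) if α ⇒* ε)).

Y → x x: PREDICT = { 'x' }
  'x' is in predict set, so this production goes in M[Y, 'x']
Y → x Y x: PREDICT = { 'x' }
  'x' is in predict set, so this production goes in M[Y, 'x']

M[Y, 'x'] = Y → x x, Y → x Y x  (a multiply-defined cell — the grammar is not LL(1))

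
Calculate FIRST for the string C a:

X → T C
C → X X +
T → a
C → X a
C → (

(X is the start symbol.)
{ '(', 'a' }

FIRST sets of the non-terminals involved (from the grammar, by fixed-point iteration):
  FIRST(C) = { '(', 'a' }

To compute FIRST(C a), process the symbols left to right:
Symbol C is a non-terminal. Add FIRST(C) \ {ε} = { '(', 'a' }
C is not nullable (ε ∉ FIRST(C)), so stop here.
FIRST(C a) = { '(', 'a' }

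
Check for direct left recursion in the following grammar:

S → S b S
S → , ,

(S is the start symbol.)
Yes, S is left-recursive

Direct left recursion occurs when N → N α for some non-terminal N (the right-hand side begins with the left-hand side itself).

S → S b S: LEFT RECURSIVE (starts with S)
S → , ,: starts with ','

The grammar has direct left recursion on: S.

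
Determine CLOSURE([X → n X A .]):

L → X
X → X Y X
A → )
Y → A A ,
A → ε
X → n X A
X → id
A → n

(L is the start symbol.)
{ [X → n X A .] }

Start with: [X → n X A .]
The dot is at the end, so nothing is added.

CLOSURE = { [X → n X A .] }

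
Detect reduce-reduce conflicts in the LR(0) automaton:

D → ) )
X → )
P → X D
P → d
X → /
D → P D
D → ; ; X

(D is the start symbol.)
No reduce-reduce conflicts

Augment with D' → D and build the canonical LR(0) collection (I0 = CLOSURE({[D' → . D]}), then GOTO on every symbol after a dot until no new states appear). It has 14 states:
  I0: { [D → . ) )], [D → . ; ; X], [D → . P D], [D' → . D], [P → . X D], [P → . d], [X → . )], [X → . /] }  — shift
  I1: { [D → ) . )], [X → ) .] }  — shift, reduce
  I2: { [X → / .] }  — reduce
  I3: { [D → ; . ; X] }  — shift
  I4: { [D' → D .] }  — accept
  I5: { [D → . ) )], [D → . ; ; X], [D → . P D], [D → P . D], [P → . X D], [P → . d], [X → . )], [X → . /] }  — shift
  I6: { [D → . ) )], [D → . ; ; X], [D → . P D], [P → . X D], [P → . d], [P → X . D], [X → . )], [X → . /] }  — shift
  I7: { [P → d .] }  — reduce
  I8: { [P → X D .] }  — reduce
  I9: { [D → P D .] }  — reduce
  I10: { [D → ; ; . X], [X → . )], [X → . /] }  — shift
  I11: { [X → ) .] }  — reduce
  I12: { [D → ; ; X .] }  — reduce
  I13: { [D → ) ) .] }  — reduce

No state contains more than one complete item.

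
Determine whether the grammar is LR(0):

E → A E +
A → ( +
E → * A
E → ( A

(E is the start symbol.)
Yes, the grammar is LR(0)

A grammar is LR(0) if no state in the canonical LR(0) collection has:
  - both a shift item (dot before a terminal) and a complete item (shift-reduce conflict), or
  - two or more complete items (reduce-reduce conflict; the accept item [E' → E .] counts as a complete item here).

Augment with E' → E and build the canonical LR(0) collection (I0 = CLOSURE({[E' → . E]}), then GOTO on every symbol after a dot until no new states appear). It has 11 states:
  I0: { [A → . ( +], [E → . ( A], [E → . * A], [E → . A E +], [E' → . E] }  — shift
  I1: { [A → ( . +], [A → . ( +], [E → ( . A] }  — shift
  I2: { [A → . ( +], [E → * . A] }  — shift
  I3: { [A → . ( +], [E → . ( A], [E → . * A], [E → . A E +], [E → A . E +] }  — shift
  I4: { [E' → E .] }  — accept
  I5: { [E → A E . +] }  — shift
  I6: { [E → A E + .] }  — reduce
  I7: { [A → ( . +] }  — shift
  I8: { [E → * A .] }  — reduce
  I9: { [A → ( + .] }  — reduce
  I10: { [E → ( A .] }  — reduce

Every state is either a pure shift/goto state or contains exactly one complete item and nothing to shift — no conflicts. The grammar is LR(0).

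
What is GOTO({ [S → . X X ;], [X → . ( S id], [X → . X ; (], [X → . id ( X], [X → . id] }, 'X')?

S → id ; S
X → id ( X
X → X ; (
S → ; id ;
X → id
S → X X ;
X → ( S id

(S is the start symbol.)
GOTO(I, 'X') = CLOSURE({ [A → αX.β] : [A → α.Xβ] ∈ I, X = 'X' })

Items with dot before 'X', with the dot advanced:
  [S → . X X ;] → [S → X . X ;]
  [X → . X ; (] → [X → X . ; (]
Closure of the advanced items:
  [S → X . X ;] has the dot before X: add [X → . id ( X], [X → . X ; (], [X → . id], [X → . ( S id]

GOTO = { [S → X . X ;], [X → . ( S id], [X → . X ; (], [X → . id ( X], [X → . id], [X → X . ; (] }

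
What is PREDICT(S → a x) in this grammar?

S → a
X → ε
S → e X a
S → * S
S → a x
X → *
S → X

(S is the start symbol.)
{ 'a' }

PREDICT(S → a x) = (FIRST(RHS) \ {ε}) ∪ (FOLLOW(S) if ε ∈ FIRST(RHS), i.e. RHS ⇒* ε)
FIRST(a x) = { 'a' }
ε ∉ FIRST(a x), so FOLLOW(S) is not added.
PREDICT(S → a x) = { 'a' }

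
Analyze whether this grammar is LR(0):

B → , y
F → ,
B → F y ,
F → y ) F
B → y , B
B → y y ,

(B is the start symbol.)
A grammar is LR(0) if no state in the canonical LR(0) collection has:
  - both a shift item (dot before a terminal) and a complete item (shift-reduce conflict), or
  - two or more complete items (reduce-reduce conflict; the accept item [B' → B .] counts as a complete item here).

Augment with B' → B and build the canonical LR(0) collection (I0 = CLOSURE({[B' → . B]}), then GOTO on every symbol after a dot until no new states appear). It has 16 states:
  I0: { [B → . , y], [B → . F y ,], [B → . y , B], [B → . y y ,], [B' → . B], [F → . ,], [F → . y ) F] }  — shift
  I1: { [B → , . y], [F → , .] }  — shift, reduce
  I2: { [B' → B .] }  — accept
  I3: { [B → F . y ,] }  — shift
  I4: { [B → y . , B], [B → y . y ,], [F → y . ) F] }  — shift
  I5: { [F → . ,], [F → . y ) F], [F → y ) . F] }  — shift
  I6: { [B → . , y], [B → . F y ,], [B → . y , B], [B → . y y ,], [B → y , . B], [F → . ,], [F → . y ) F] }  — shift
  I7: { [B → y y . ,] }  — shift
  I8: { [B → y y , .] }  — reduce
  I9: { [B → y , B .] }  — reduce
  I10: { [F → , .] }  — reduce
  I11: { [F → y ) F .] }  — reduce
  I12: { [F → y . ) F] }  — shift
  I13: { [B → F y . ,] }  — shift
  I14: { [B → F y , .] }  — reduce
  I15: { [B → , y .] }  — reduce

Conflict in state I1:
  Shift-reduce conflict between [F → , .] and [B → , . y]
So the grammar is NOT LR(0).

Answer: No. Shift-reduce conflict between [F → , .] and [B → , . y]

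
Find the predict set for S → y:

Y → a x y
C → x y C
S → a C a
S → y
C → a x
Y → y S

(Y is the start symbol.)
PREDICT(S → y) = (FIRST(RHS) \ {ε}) ∪ (FOLLOW(S) if ε ∈ FIRST(RHS), i.e. RHS ⇒* ε)
FIRST(y) = { 'y' }
ε ∉ FIRST(y), so FOLLOW(S) is not added.
PREDICT(S → y) = { 'y' }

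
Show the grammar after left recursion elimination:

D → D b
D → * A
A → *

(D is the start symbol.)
D is directly left-recursive. The standard transformation for
  A → A α₁ | ... | A α_m | β₁ | ... | β_n
is
  A  → β₁ A' | ... | β_n A'
  A' → α₁ A' | ... | α_m A' | ε

D → * A becomes D → * A D'
D → D b becomes D' → b D'
Add D' → ε

Productions for other non-terminals are unchanged:
  A → *

Resulting grammar:
D → * A D'
D' → b D'
D' → ε
A → *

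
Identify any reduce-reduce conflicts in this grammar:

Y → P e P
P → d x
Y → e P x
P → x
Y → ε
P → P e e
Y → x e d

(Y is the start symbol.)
No reduce-reduce conflicts

A reduce-reduce conflict occurs when an LR(0) state has two complete items [A → α .] and [B → β .] — both call for a reduction, and with no lookahead the parser cannot choose between them.

Augment with Y' → Y and build the canonical LR(0) collection (I0 = CLOSURE({[Y' → . Y]}), then GOTO on every symbol after a dot until no new states appear). It has 16 states:
  I0: { [P → . P e e], [P → . d x], [P → . x], [Y → . P e P], [Y → . e P x], [Y → . x e d], [Y → .], [Y' → . Y] }  — shift, reduce
  I1: { [P → P . e e], [Y → P . e P] }  — shift
  I2: { [Y' → Y .] }  — accept
  I3: { [P → d . x] }  — shift
  I4: { [P → . P e e], [P → . d x], [P → . x], [Y → e . P x] }  — shift
  I5: { [P → x .], [Y → x . e d] }  — shift, reduce
  I6: { [Y → x e . d] }  — shift
  I7: { [Y → x e d .] }  — reduce
  I8: { [P → P . e e], [Y → e P . x] }  — shift
  I9: { [P → x .] }  — reduce
  I10: { [P → P e . e] }  — shift
  I11: { [Y → e P x .] }  — reduce
  I12: { [P → P e e .] }  — reduce
  I13: { [P → d x .] }  — reduce
  I14: { [P → . P e e], [P → . d x], [P → . x], [P → P e . e], [Y → P e . P] }  — shift
  I15: { [P → P . e e], [Y → P e P .] }  — shift, reduce

No state contains more than one complete item.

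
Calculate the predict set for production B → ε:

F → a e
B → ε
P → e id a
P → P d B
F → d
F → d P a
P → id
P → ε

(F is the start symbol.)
{ 'a', 'd' }

PREDICT(B → ε) = (FIRST(RHS) \ {ε}) ∪ (FOLLOW(B) if ε ∈ FIRST(RHS), i.e. RHS ⇒* ε)
The right-hand side is ε (FIRST(ε) = { ε }), so the predict set is FOLLOW(B) = { 'a', 'd' }
PREDICT(B → ε) = { 'a', 'd' }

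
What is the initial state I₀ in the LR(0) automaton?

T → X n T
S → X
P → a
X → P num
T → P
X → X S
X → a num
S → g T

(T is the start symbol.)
First, augment the grammar with T' → T
I₀ = CLOSURE({ [T' → . T] }):
  [T' → . T] has the dot before T: add [T → . X n T], [T → . P]
  [T → . X n T] has the dot before X: add [X → . P num], [X → . X S], [X → . a num]
  [T → . P] has the dot before P: add [P → . a]
No further items can be added.

I₀ = { [P → . a], [T → . P], [T → . X n T], [T' → . T], [X → . P num], [X → . X S], [X → . a num] }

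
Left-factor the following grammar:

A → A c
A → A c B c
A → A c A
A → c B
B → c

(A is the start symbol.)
A → A c A'
A' → ε
A' → B c
A' → A
A → c B
B → c

Left-factoring transforms A → αβ₁ | αβ₂ into A → αA' and A' → β₁ | β₂
(α is the longest common prefix among the alternatives). Repeat until
no nonterminal has two alternatives with a common prefix.

Round 1: A has alternatives sharing prefix 'A c'. Introduce A': A → A c A'
  Add: A' → ε
  Add: A' → B c
  Add: A' → A

No remaining common prefixes — done.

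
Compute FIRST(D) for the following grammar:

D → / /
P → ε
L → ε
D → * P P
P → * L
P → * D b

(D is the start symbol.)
To compute FIRST(D), examine every production with D on the left-hand side, reading each right-hand side left to right until a non-nullable symbol is reached.

From D → / /:
  - '/' is a terminal: add '/' and stop
From D → * P P:
  - '*' is a terminal: add '*' and stop

Collecting: FIRST(D) = { '*', '/' }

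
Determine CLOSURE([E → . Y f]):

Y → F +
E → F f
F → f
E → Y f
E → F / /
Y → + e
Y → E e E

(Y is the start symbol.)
{ [E → . F / /], [E → . F f], [E → . Y f], [F → . f], [Y → . + e], [Y → . E e E], [Y → . F +] }

To compute CLOSURE, for each item [A → α.Bβ] where B is a non-terminal, add [B → .γ] for all productions B → γ; repeat for the newly added items until nothing changes.

Start with: [E → . Y f]
  [E → . Y f] has the dot before Y: add [Y → . F +], [Y → . + e], [Y → . E e E]
  [Y → . F +] has the dot before F: add [F → . f]
  [Y → . E e E] has the dot before E: add [E → . F f], [E → . F / /]
No further items can be added.

CLOSURE = { [E → . F / /], [E → . F f], [E → . Y f], [F → . f], [Y → . + e], [Y → . E e E], [Y → . F +] }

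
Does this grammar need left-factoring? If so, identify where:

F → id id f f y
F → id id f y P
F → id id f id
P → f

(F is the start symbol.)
Yes, F has productions with common prefix 'id id f'

Left-factoring is needed when two productions for the same non-terminal
share a common prefix on the right-hand side.

Productions for F:
  F → id id f f y
  F → id id f y P
  F → id id f id

Found common prefix 'id id f' in productions for F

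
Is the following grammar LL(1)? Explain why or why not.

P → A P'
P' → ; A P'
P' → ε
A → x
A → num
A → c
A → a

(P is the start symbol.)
Relevant sets:
  FOLLOW(P') = { $ }

For P':
  PREDICT(P' → ';' A P') = { ';' }
  PREDICT(P' → ε) = { $ }
For A:
  PREDICT(A → x) = { 'x' }
  PREDICT(A → num) = { 'num' }
  PREDICT(A → c) = { 'c' }
  PREDICT(A → a) = { 'a' }
P has a single production, so nothing to check there.

All predict sets are disjoint. The grammar IS LL(1).

Answer: Yes, the grammar is LL(1).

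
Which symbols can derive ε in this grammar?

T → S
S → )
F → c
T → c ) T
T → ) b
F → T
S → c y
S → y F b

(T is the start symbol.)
None

There are no ε-productions, so no non-terminal can derive ε.
No non-terminals are nullable.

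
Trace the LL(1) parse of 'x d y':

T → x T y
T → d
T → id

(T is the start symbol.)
Stack is shown with the top on the left.

Stack    Input    Action
------------------------
T $      x d y $  output T → x T y
x T y $  x d y $  match 'x'
T y $    d y $    output T → d
d y $    d y $    match 'd'
y $      y $      match 'y'
$        $        accept

The string is accepted.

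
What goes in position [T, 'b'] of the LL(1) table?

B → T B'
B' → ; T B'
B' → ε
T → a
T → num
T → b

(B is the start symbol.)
T → b

To find M[T, 'b'], we find productions for T where 'b' is in the predict set (PREDICT(N → α) = (FIRST(α) \ {ε}) ∪ (FOLLOW(N) if α ⇒* ε)).

T → a: PREDICT = { 'a' }
T → num: PREDICT = { 'num' }
T → b: PREDICT = { 'b' }
  'b' is in predict set, so this production goes in M[T, 'b']

M[T, 'b'] = T → b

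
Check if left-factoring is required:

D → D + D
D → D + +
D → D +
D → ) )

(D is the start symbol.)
Yes, D has productions with common prefix 'D +'

Left-factoring is needed when two productions for the same non-terminal
share a common prefix on the right-hand side.

Productions for D:
  D → D + D
  D → D + +
  D → D +
  D → ) )

Found common prefix 'D +' in productions for D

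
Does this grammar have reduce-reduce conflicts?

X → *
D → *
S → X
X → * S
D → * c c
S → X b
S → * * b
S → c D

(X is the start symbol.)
Augment with X' → X and build the canonical LR(0) collection (I0 = CLOSURE({[X' → . X]}), then GOTO on every symbol after a dot until no new states appear). It has 14 states:
  I0: { [X → . * S], [X → . *], [X' → . X] }  — shift
  I1: { [S → . * * b], [S → . X b], [S → . X], [S → . c D], [X → * . S], [X → * .], [X → . * S], [X → . *] }  — shift, reduce
  I2: { [X' → X .] }  — accept
  I3: { [S → * . * b], [S → . * * b], [S → . X b], [S → . X], [S → . c D], [X → * . S], [X → * .], [X → . * S], [X → . *] }  — shift, reduce
  I4: { [X → * S .] }  — reduce
  I5: { [S → X . b], [S → X .] }  — shift, reduce
  I6: { [D → . * c c], [D → . *], [S → c . D] }  — shift
  I7: { [D → * . c c], [D → * .] }  — shift, reduce
  I8: { [S → c D .] }  — reduce
  I9: { [D → * c . c] }  — shift
  I10: { [D → * c c .] }  — reduce
  I11: { [S → X b .] }  — reduce
  I12: { [S → * * . b], [S → * . * b], [S → . * * b], [S → . X b], [S → . X], [S → . c D], [X → * . S], [X → * .], [X → . * S], [X → . *] }  — shift, reduce
  I13: { [S → * * b .] }  — reduce

No state contains more than one complete item.

Answer: No reduce-reduce conflicts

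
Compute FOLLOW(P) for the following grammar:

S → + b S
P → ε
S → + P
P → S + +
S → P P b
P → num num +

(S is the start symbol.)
In S → + P: P is at the end, add FOLLOW(S)
In S → P P b: P is followed by P b, add FIRST(P b) \ {ε} = { '+', 'b', 'num' }
In S → P P b: P is followed by b, add FIRST(b) \ {ε} = { 'b' }

The FOLLOW sets referred to above (computed the same way, to a fixed point):
  FOLLOW(S) = { $, '+' }

Taking the union: FOLLOW(P) = { $, '+', 'b', 'num' }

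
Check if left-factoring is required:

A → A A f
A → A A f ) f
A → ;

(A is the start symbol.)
Yes, A has productions with common prefix 'A A f'

Left-factoring is needed when two productions for the same non-terminal
share a common prefix on the right-hand side.

Productions for A:
  A → A A f
  A → A A f ) f
  A → ;

Found common prefix 'A A f' in productions for A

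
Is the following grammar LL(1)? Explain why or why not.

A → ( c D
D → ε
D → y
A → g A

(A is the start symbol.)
A grammar is LL(1) if for each non-terminal N with multiple productions, the predict sets of those productions are pairwise disjoint, where PREDICT(N → α) = (FIRST(α) \ {ε}) ∪ (FOLLOW(N) if α ⇒* ε).

Relevant sets:
  FOLLOW(D) = { $ }

For A:
  PREDICT(A → '(' c D) = { '(' }
  PREDICT(A → g A) = { 'g' }
For D:
  PREDICT(D → ε) = { $ }
  PREDICT(D → y) = { 'y' }

All predict sets are disjoint. The grammar IS LL(1).

Answer: Yes, the grammar is LL(1).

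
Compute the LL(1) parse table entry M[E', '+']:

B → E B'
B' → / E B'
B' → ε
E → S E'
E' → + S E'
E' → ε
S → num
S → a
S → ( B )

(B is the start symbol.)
To find M[E', '+'], we find productions for E' where '+' is in the predict set (PREDICT(N → α) = (FIRST(α) \ {ε}) ∪ (FOLLOW(N) if α ⇒* ε)).

Relevant sets:
  FOLLOW(E') = { $, ')', '/' }

E' → + S E': PREDICT = { '+' }
  '+' is in predict set, so this production goes in M[E', '+']
E' → ε: PREDICT = { $, ')', '/' }

M[E', '+'] = E' → + S E'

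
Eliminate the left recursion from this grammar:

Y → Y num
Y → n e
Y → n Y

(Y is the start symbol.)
Y is directly left-recursive. The standard transformation for
  A → A α₁ | ... | A α_m | β₁ | ... | β_n
is
  A  → β₁ A' | ... | β_n A'
  A' → α₁ A' | ... | α_m A' | ε

Y → n e becomes Y → n e Y'
Y → n Y becomes Y → n Y Y'
Y → Y num becomes Y' → num Y'
Add Y' → ε

Resulting grammar:
Y → n e Y'
Y → n Y Y'
Y' → num Y'
Y' → ε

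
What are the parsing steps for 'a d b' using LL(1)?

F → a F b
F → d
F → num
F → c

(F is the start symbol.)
Stack is shown with the top on the left.

Stack    Input    Action
------------------------
F $      a d b $  output F → a F b
a F b $  a d b $  match 'a'
F b $    d b $    output F → d
d b $    d b $    match 'd'
b $      b $      match 'b'
$        $        accept

The string is accepted.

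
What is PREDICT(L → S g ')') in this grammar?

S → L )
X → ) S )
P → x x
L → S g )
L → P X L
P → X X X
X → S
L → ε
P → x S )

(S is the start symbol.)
PREDICT(L → S g ')') = (FIRST(RHS) \ {ε}) ∪ (FOLLOW(L) if ε ∈ FIRST(RHS), i.e. RHS ⇒* ε)
FIRST(S) = { ')', 'x' }
FIRST(S g ')') = { ')', 'x' }
ε ∉ FIRST(S g ')'), so FOLLOW(L) is not added.
PREDICT(L → S g ')') = { ')', 'x' }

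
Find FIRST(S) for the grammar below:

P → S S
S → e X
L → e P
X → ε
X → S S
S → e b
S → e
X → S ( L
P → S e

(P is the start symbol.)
To compute FIRST(S), examine every production with S on the left-hand side, reading each right-hand side left to right until a non-nullable symbol is reached.

From S → e X:
  - e is a terminal: add 'e' and stop
From S → e b:
  - e is a terminal: add 'e' and stop
From S → e:
  - e is a terminal: add 'e' and stop

Collecting: FIRST(S) = { 'e' }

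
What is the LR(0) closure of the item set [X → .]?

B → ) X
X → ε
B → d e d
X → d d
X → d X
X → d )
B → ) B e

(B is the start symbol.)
{ [X → .] }

Start with: [X → .]
The dot is at the end, so nothing is added.

CLOSURE = { [X → .] }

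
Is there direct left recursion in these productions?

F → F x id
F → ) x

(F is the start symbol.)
Yes, F is left-recursive

Direct left recursion occurs when N → N α for some non-terminal N (the right-hand side begins with the left-hand side itself).

F → F x id: LEFT RECURSIVE (starts with F)
F → ) x: starts with ')'

The grammar has direct left recursion on: F.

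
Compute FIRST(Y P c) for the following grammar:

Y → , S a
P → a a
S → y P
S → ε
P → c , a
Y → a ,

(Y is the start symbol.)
FIRST sets of the non-terminals involved (from the grammar, by fixed-point iteration):
  FIRST(Y) = { ',', 'a' }

To compute FIRST(Y P c), process the symbols left to right:
Symbol Y is a non-terminal. Add FIRST(Y) \ {ε} = { ',', 'a' }
Y is not nullable (ε ∉ FIRST(Y)), so stop here.
FIRST(Y P c) = { ',', 'a' }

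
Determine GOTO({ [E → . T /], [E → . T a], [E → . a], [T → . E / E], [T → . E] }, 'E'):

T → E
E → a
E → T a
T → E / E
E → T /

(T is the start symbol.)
GOTO(I, 'E') = CLOSURE({ [A → αX.β] : [A → α.Xβ] ∈ I, X = 'E' })

Items with dot before 'E', with the dot advanced:
  [T → . E] → [T → E .]
  [T → . E / E] → [T → E . / E]
Closure adds nothing (no advanced item has the dot before a non-terminal).

GOTO = { [T → E . / E], [T → E .] }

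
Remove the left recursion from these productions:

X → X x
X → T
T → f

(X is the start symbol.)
X is directly left-recursive. The standard transformation for
  A → A α₁ | ... | A α_m | β₁ | ... | β_n
is
  A  → β₁ A' | ... | β_n A'
  A' → α₁ A' | ... | α_m A' | ε

X → T becomes X → T X'
X → X x becomes X' → x X'
Add X' → ε

Productions for other non-terminals are unchanged:
  T → f

Resulting grammar:
X → T X'
X' → x X'
X' → ε
T → f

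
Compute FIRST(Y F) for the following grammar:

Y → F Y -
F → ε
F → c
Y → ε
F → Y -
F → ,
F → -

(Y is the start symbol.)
FIRST sets of the non-terminals involved (from the grammar, by fixed-point iteration):
  FIRST(Y) = { ',', '-', 'c', ε }
  FIRST(F) = { ',', '-', 'c', ε }

To compute FIRST(Y F), process the symbols left to right:
Symbol Y is a non-terminal. Add FIRST(Y) \ {ε} = { ',', '-', 'c' }
Y is nullable (ε ∈ FIRST(Y)), continue to the next symbol.
Symbol F is a non-terminal. Add FIRST(F) \ {ε} = { ',', '-', 'c' }
F is nullable (ε ∈ FIRST(F)), continue to the next symbol.
All symbols are nullable, so ε is in the result.
FIRST(Y F) = { ',', '-', 'c', ε }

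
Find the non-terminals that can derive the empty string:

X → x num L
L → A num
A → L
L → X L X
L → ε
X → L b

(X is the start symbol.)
{ 'A', 'L' }

ε-productions: L → ε
So L is immediately nullable.
A → L: every symbol on the right is nullable, so A is nullable too.
No further non-terminal can be added: every production for the remaining non-terminals contains a terminal or a non-nullable non-terminal.
Nullable = { 'A', 'L' }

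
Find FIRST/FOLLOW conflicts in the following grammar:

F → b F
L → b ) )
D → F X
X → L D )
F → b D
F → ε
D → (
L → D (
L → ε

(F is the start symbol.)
A FIRST/FOLLOW conflict occurs when a non-terminal N has a nullable alternative N → β (β ⇒* ε) and another alternative N → α with FIRST(α) ∩ FOLLOW(N) ≠ ∅: on such a lookahead the parser cannot decide between expanding α and letting N vanish via β.

Nullable non-terminals: F, L.
FIRST sets used below: FIRST(D) = { '(', 'b' }

F: nullable alternative(s) F → ε; FOLLOW(F) = { $, '(', 'b' }
  F → b F: FIRST \ {ε} = { 'b' } — overlaps FOLLOW(F) on { 'b' }: CONFLICT
  F → b D: FIRST \ {ε} = { 'b' } — overlaps FOLLOW(F) on { 'b' }: CONFLICT
  F → ε: FIRST \ {ε} = { } — this is the only nullable alternative, skip

L: nullable alternative(s) L → ε; FOLLOW(L) = { '(', 'b' }
  L → b ) ): FIRST \ {ε} = { 'b' } — overlaps FOLLOW(L) on { 'b' }: CONFLICT
  L → D (: FIRST \ {ε} = { '(', 'b' } — overlaps FOLLOW(L) on { '(', 'b' }: CONFLICT
  L → ε: FIRST \ {ε} = { } — this is the only nullable alternative, skip

D, X have no nullable alternative, so no FIRST/FOLLOW check is needed there.

So the grammar has 4 FIRST/FOLLOW conflicts (marked CONFLICT above).

Answer: Yes. F → b F with FOLLOW(F) on { 'b' }; F → b D with FOLLOW(F) on { 'b' }; L → b ')' ')' with FOLLOW(L) on { 'b' }; L → D '(' with FOLLOW(L) on { '(', 'b' }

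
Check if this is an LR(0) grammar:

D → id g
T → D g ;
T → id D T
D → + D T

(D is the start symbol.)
A grammar is LR(0) if no state in the canonical LR(0) collection has:
  - both a shift item (dot before a terminal) and a complete item (shift-reduce conflict), or
  - two or more complete items (reduce-reduce conflict; the accept item [D' → D .] counts as a complete item here).

Augment with D' → D and build the canonical LR(0) collection (I0 = CLOSURE({[D' → . D]}), then GOTO on every symbol after a dot until no new states appear). It has 13 states:
  I0: { [D → . + D T], [D → . id g], [D' → . D] }  — shift
  I1: { [D → + . D T], [D → . + D T], [D → . id g] }  — shift
  I2: { [D' → D .] }  — accept
  I3: { [D → id . g] }  — shift
  I4: { [D → id g .] }  — reduce
  I5: { [D → + D . T], [D → . + D T], [D → . id g], [T → . D g ;], [T → . id D T] }  — shift
  I6: { [T → D . g ;] }  — shift
  I7: { [D → + D T .] }  — reduce
  I8: { [D → . + D T], [D → . id g], [D → id . g], [T → id . D T] }  — shift
  I9: { [D → . + D T], [D → . id g], [T → . D g ;], [T → . id D T], [T → id D . T] }  — shift
  I10: { [T → id D T .] }  — reduce
  I11: { [T → D g . ;] }  — shift
  I12: { [T → D g ; .] }  — reduce

Every state is either a pure shift/goto state or contains exactly one complete item and nothing to shift — no conflicts. The grammar is LR(0).

Answer: Yes, the grammar is LR(0)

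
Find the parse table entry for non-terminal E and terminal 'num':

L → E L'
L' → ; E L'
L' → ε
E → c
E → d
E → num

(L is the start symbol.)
To find M[E, 'num'], we find productions for E where 'num' is in the predict set (PREDICT(N → α) = (FIRST(α) \ {ε}) ∪ (FOLLOW(N) if α ⇒* ε)).

E → c: PREDICT = { 'c' }
E → d: PREDICT = { 'd' }
E → num: PREDICT = { 'num' }
  'num' is in predict set, so this production goes in M[E, 'num']

M[E, 'num'] = E → num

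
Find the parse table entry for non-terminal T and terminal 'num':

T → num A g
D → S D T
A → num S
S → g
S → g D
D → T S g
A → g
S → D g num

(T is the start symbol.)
To find M[T, 'num'], we find productions for T where 'num' is in the predict set (PREDICT(N → α) = (FIRST(α) \ {ε}) ∪ (FOLLOW(N) if α ⇒* ε)).

T → num A g: PREDICT = { 'num' }
  'num' is in predict set, so this production goes in M[T, 'num']

M[T, 'num'] = T → num A g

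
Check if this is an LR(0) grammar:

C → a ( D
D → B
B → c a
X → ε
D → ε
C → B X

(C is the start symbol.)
Augment with C' → C and build the canonical LR(0) collection (I0 = CLOSURE({[C' → . C]}), then GOTO on every symbol after a dot until no new states appear). It has 10 states:
  I0: { [B → . c a], [C → . B X], [C → . a ( D], [C' → . C] }  — shift
  I1: { [C → B . X], [X → .] }  — reduce
  I2: { [C' → C .] }  — accept
  I3: { [C → a . ( D] }  — shift
  I4: { [B → c . a] }  — shift
  I5: { [B → c a .] }  — reduce
  I6: { [B → . c a], [C → a ( . D], [D → . B], [D → .] }  — shift, reduce
  I7: { [D → B .] }  — reduce
  I8: { [C → a ( D .] }  — reduce
  I9: { [C → B X .] }  — reduce

Conflict in state I6:
  Shift-reduce conflict between [D → .] and [B → . c a]
So the grammar is NOT LR(0).

Answer: No. Shift-reduce conflict between [D → .] and [B → . c a]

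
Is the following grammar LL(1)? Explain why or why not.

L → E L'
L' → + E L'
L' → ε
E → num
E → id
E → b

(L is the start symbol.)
Yes, the grammar is LL(1).

Relevant sets:
  FOLLOW(L') = { $ }

For L':
  PREDICT(L' → '+' E L') = { '+' }
  PREDICT(L' → ε) = { $ }
For E:
  PREDICT(E → num) = { 'num' }
  PREDICT(E → id) = { 'id' }
  PREDICT(E → b) = { 'b' }
L has a single production, so nothing to check there.

All predict sets are disjoint. The grammar IS LL(1).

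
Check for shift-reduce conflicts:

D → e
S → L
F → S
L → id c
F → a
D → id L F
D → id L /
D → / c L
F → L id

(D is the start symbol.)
A shift-reduce conflict occurs when an LR(0) state has both:
  - a complete (reduce) item [A → α .] (dot at the end), and
  - a shift item [B → β . c γ] (dot before a terminal).

Augment with D' → D and build the canonical LR(0) collection (I0 = CLOSURE({[D' → . D]}), then GOTO on every symbol after a dot until no new states appear). It has 16 states:
  I0: { [D → . / c L], [D → . e], [D → . id L /], [D → . id L F], [D' → . D] }  — shift
  I1: { [D → / . c L] }  — shift
  I2: { [D' → D .] }  — accept
  I3: { [D → e .] }  — reduce
  I4: { [D → id . L /], [D → id . L F], [L → . id c] }  — shift
  I5: { [D → id L . /], [D → id L . F], [F → . L id], [F → . S], [F → . a], [L → . id c], [S → . L] }  — shift
  I6: { [L → id . c] }  — shift
  I7: { [L → id c .] }  — reduce
  I8: { [D → id L / .] }  — reduce
  I9: { [D → id L F .] }  — reduce
  I10: { [F → L . id], [S → L .] }  — shift, reduce
  I11: { [F → S .] }  — reduce
  I12: { [F → a .] }  — reduce
  I13: { [F → L id .] }  — reduce
  I14: { [D → / c . L], [L → . id c] }  — shift
  I15: { [D → / c L .] }  — reduce

I10 contains reduce item [S → L .] and shift item [F → L . id] — shift-reduce conflict.

Answer: Yes — I10: [S → L .] vs [F → L . id]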